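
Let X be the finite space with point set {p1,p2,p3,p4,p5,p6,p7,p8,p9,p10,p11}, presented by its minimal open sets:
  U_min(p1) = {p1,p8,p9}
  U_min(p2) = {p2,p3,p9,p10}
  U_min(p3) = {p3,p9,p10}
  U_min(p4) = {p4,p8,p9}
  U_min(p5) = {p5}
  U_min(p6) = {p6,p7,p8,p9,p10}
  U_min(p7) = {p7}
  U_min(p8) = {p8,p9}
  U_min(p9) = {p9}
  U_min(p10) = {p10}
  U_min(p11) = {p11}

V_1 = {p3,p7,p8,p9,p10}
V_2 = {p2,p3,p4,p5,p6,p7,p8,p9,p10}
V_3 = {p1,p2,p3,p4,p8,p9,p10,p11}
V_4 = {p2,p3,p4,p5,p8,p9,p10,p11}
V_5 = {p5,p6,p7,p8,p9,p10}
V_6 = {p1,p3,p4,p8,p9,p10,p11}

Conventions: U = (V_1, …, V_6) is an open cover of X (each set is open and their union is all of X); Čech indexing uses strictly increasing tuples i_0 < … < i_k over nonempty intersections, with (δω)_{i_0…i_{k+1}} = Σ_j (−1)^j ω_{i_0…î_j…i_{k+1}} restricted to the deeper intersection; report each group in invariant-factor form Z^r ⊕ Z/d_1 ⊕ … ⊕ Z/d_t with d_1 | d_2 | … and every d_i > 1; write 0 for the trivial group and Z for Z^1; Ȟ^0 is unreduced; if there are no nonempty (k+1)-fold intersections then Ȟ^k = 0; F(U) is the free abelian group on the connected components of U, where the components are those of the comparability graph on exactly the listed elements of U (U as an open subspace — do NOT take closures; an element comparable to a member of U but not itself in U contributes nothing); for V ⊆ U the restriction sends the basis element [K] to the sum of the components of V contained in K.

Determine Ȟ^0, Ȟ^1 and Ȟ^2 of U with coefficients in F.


Ȟ^0 ≅ Z^3, Ȟ^1 ≅ 0, Ȟ^2 ≅ 0

cover nerve:
  V12={p3,p7,p8,p9,p10} V13={p3,p8,p9,p10} V14={p3,p8,p9,p10} V15={p7,p8,p9,p10} V16={p3,p8,p9,p10} V23={p2,p3,p4,p8,p9,p10} V24={p2,p3,p4,p5,p8,p9,p10} V25={p5,p6,p7,p8,p9,p10} V26={p3,p4,p8,p9,p10} V34={p2,p3,p4,p8,p9,p10,p11} V35={p8,p9,p10} V36={p1,p3,p4,p8,p9,p10,p11} V45={p5,p8,p9,p10} V46={p3,p4,p8,p9,p10,p11} V56={p8,p9,p10}
  V123={p3,p8,p9,p10} V124={p3,p8,p9,p10} V125={p7,p8,p9,p10} V126={p3,p8,p9,p10} V134={p3,p8,p9,p10} V135={p8,p9,p10} V136={p3,p8,p9,p10} V145={p8,p9,p10} V146={p3,p8,p9,p10} V156={p8,p9,p10} V234={p2,p3,p4,p8,p9,p10} V235={p8,p9,p10} V236={p3,p4,p8,p9,p10} V245={p5,p8,p9,p10} V246={p3,p4,p8,p9,p10} V256={p8,p9,p10} V345={p8,p9,p10} V346={p3,p4,p8,p9,p10,p11} V356={p8,p9,p10} V456={p8,p9,p10}
  V1234={p3,p8,p9,p10} V1235={p8,p9,p10} V1236={p3,p8,p9,p10} V1245={p8,p9,p10} V1246={p3,p8,p9,p10} V1256={p8,p9,p10} V1345={p8,p9,p10} V1346={p3,p8,p9,p10} V1356={p8,p9,p10} V1456={p8,p9,p10} V2345={p8,p9,p10} V2346={p3,p4,p8,p9,p10} V2356={p8,p9,p10} V2456={p8,p9,p10} V3456={p8,p9,p10}
  V12345={p8,p9,p10} V12346={p3,p8,p9,p10} V12356={p8,p9,p10} V12456={p8,p9,p10} V13456={p8,p9,p10} V23456={p8,p9,p10}
  V123456={p8,p9,p10}
components per intersection:
  V1: {p3,p8,p9,p10} {p7}
  V2: {p2,p3,p4,p6,p7,p8,p9,p10} {p5}
  V3: {p1,p2,p3,p4,p8,p9,p10} {p11}
  V4: {p2,p3,p4,p8,p9,p10} {p5} {p11}
  V5: {p5} {p6,p7,p8,p9,p10}
  V6: {p1,p3,p4,p8,p9,p10} {p11}
  V12: {p3,p8,p9,p10} {p7}
  V13: {p3,p8,p9,p10}
  V14: {p3,p8,p9,p10}
  V15: {p7} {p8,p9} {p10}
  V16: {p3,p8,p9,p10}
  V23: {p2,p3,p4,p8,p9,p10}
  V24: {p2,p3,p4,p8,p9,p10} {p5}
  V25: {p5} {p6,p7,p8,p9,p10}
  V26: {p3,p4,p8,p9,p10}
  V34: {p2,p3,p4,p8,p9,p10} {p11}
  V35: {p8,p9} {p10}
  V36: {p1,p3,p4,p8,p9,p10} {p11}
  V45: {p5} {p8,p9} {p10}
  V46: {p3,p4,p8,p9,p10} {p11}
  V56: {p8,p9} {p10}
  V123: {p3,p8,p9,p10}
  V124: {p3,p8,p9,p10}
  V125: {p7} {p8,p9} {p10}
  V126: {p3,p8,p9,p10}
  V134: {p3,p8,p9,p10}
  V135: {p8,p9} {p10}
  V136: {p3,p8,p9,p10}
  V145: {p8,p9} {p10}
  V146: {p3,p8,p9,p10}
  V156: {p8,p9} {p10}
  V234: {p2,p3,p4,p8,p9,p10}
  V235: {p8,p9} {p10}
  V236: {p3,p4,p8,p9,p10}
  V245: {p5} {p8,p9} {p10}
  V246: {p3,p4,p8,p9,p10}
  V256: {p8,p9} {p10}
  V345: {p8,p9} {p10}
  V346: {p3,p4,p8,p9,p10} {p11}
  V356: {p8,p9} {p10}
  V456: {p8,p9} {p10}
  V1234: {p3,p8,p9,p10}
  V1235: {p8,p9} {p10}
  V1236: {p3,p8,p9,p10}
  V1245: {p8,p9} {p10}
  V1246: {p3,p8,p9,p10}
  V1256: {p8,p9} {p10}
  V1345: {p8,p9} {p10}
  V1346: {p3,p8,p9,p10}
  V1356: {p8,p9} {p10}
  V1456: {p8,p9} {p10}
  V2345: {p8,p9} {p10}
  V2346: {p3,p4,p8,p9,p10}
  V2356: {p8,p9} {p10}
  V2456: {p8,p9} {p10}
  V3456: {p8,p9} {p10}
  V12345: {p8,p9} {p10}
  V12346: {p3,p8,p9,p10}
  V12356: {p8,p9} {p10}
  V12456: {p8,p9} {p10}
  V13456: {p8,p9} {p10}
  V23456: {p8,p9} {p10}
  V123456: {p8,p9} {p10}
C dims 13,27,33,25; δ0: rk 10, SNF 1^10; δ1: rk 17, SNF 1^17; δ2: rk 16, SNF 1^16
Ȟ^0: (13−10)−0=3 ⇒ Z^3
Ȟ^1: (27−17)−10=0 ⇒ 0
Ȟ^2: (33−16)−17=0 ⇒ 0


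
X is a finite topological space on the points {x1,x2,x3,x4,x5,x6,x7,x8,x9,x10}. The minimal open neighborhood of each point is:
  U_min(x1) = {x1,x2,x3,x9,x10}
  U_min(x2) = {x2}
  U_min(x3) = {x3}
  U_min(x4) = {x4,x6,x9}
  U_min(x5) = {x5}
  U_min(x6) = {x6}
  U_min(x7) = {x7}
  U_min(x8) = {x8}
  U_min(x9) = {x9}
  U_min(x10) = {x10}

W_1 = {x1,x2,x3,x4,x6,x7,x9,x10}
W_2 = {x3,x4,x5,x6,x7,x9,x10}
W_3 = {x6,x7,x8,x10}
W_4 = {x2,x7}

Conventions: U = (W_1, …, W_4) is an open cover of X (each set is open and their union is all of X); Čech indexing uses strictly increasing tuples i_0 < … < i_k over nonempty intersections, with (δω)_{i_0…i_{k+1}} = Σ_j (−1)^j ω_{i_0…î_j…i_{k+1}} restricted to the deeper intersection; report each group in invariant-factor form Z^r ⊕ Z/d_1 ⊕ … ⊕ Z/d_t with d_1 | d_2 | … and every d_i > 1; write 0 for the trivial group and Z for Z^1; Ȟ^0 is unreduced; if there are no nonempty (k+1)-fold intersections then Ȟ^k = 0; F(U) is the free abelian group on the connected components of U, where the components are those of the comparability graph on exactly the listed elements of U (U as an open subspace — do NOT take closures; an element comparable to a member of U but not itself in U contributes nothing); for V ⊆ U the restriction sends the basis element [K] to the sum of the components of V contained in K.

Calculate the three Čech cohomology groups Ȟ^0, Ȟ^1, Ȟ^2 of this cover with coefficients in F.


Ȟ^0 = Z^4,  Ȟ^1 = 0,  Ȟ^2 = 0

nonempty overlaps:
  W12={x3,x4,x6,x7,x9,x10} W13={x6,x7,x10} W14={x2,x7} W23={x6,x7,x10} W24={x7} W34={x7}
  W123={x6,x7,x10} W124={x7} W134={x7} W234={x7}
  W1234={x7}
components per intersection:
  W1: {x1,x2,x3,x4,x6,x9,x10} {x7}
  W2: {x3} {x4,x6,x9} {x5} {x7} {x10}
  W3: {x6} {x7} {x8} {x10}
  W4: {x2} {x7}
  W12: {x3} {x4,x6,x9} {x7} {x10}
  W13: {x6} {x7} {x10}
  W14: {x2} {x7}
  W23: {x6} {x7} {x10}
  W24: {x7}
  W34: {x7}
  W123: {x6} {x7} {x10}
  W124: {x7}
  W134: {x7}
  W234: {x7}
  W1234: {x7}
C dims 13,14,6,1; δ0: rk 9, SNF 1^9; δ1: rk 5, SNF 1^5; δ2: rk 1, SNF 1^1
degree 0: 13−9−0 = 4 → Ȟ^0 ≅ Z^4
degree 1: 14−5−9 = 0 → Ȟ^1 ≅ 0
degree 2: 6−1−5 = 0 → Ȟ^2 ≅ 0


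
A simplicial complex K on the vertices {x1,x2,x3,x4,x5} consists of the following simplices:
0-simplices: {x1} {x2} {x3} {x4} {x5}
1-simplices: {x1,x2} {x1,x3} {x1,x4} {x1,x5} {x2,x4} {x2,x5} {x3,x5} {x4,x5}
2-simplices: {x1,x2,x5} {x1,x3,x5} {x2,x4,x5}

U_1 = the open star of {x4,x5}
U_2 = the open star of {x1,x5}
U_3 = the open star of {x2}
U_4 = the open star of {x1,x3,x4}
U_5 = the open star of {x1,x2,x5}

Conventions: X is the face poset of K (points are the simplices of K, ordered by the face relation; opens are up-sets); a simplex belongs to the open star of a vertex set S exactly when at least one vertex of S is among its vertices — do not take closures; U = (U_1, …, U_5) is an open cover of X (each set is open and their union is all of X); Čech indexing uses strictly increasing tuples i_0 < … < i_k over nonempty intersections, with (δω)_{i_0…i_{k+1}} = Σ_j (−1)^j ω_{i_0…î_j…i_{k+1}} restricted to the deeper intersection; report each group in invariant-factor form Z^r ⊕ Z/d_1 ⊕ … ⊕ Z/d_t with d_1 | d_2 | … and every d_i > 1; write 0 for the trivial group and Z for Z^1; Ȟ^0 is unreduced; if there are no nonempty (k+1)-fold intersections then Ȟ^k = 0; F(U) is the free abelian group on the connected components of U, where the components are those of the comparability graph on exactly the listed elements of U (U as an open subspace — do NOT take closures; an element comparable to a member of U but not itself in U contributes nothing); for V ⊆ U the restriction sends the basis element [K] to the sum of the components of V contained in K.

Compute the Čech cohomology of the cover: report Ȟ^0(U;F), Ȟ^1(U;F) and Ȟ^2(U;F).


Ȟ^0 = Z, Ȟ^1 = Z, Ȟ^2 = 0

nerve of the cover:
  U1={{x4},{x5},{x1,x4},{x1,x5},{x2,x4},{x2,x5},{x3,x5},{x4,x5},{x1,x2,x5},{x1,x3,x5},{x2,x4,x5}} U2={{x1},{x5},{x1,x2},{x1,x3},{x1,x4},{x1,x5},{x2,x5},{x3,x5},{x4,x5},{x1,x2,x5},{x1,x3,x5},{x2,x4,x5}} U3={{x2},{x1,x2},{x2,x4},{x2,x5},{x1,x2,x5},{x2,x4,x5}} U4={{x1},{x3},{x4},{x1,x2},{x1,x3},{x1,x4},{x1,x5},{x2,x4},{x3,x5},{x4,x5},{x1,x2,x5},{x1,x3,x5},{x2,x4,x5}} U5={{x1},{x2},{x5},{x1,x2},{x1,x3},{x1,x4},{x1,x5},{x2,x4},{x2,x5},{x3,x5},{x4,x5},{x1,x2,x5},{x1,x3,x5},{x2,x4,x5}}
  U12={{x5},{x1,x4},{x1,x5},{x2,x5},{x3,x5},{x4,x5},{x1,x2,x5},{x1,x3,x5},{x2,x4,x5}} U13={{x2,x4},{x2,x5},{x1,x2,x5},{x2,x4,x5}} U14={{x4},{x1,x4},{x1,x5},{x2,x4},{x3,x5},{x4,x5},{x1,x2,x5},{x1,x3,x5},{x2,x4,x5}} U15={{x5},{x1,x4},{x1,x5},{x2,x4},{x2,x5},{x3,x5},{x4,x5},{x1,x2,x5},{x1,x3,x5},{x2,x4,x5}} U23={{x1,x2},{x2,x5},{x1,x2,x5},{x2,x4,x5}} U24={{x1},{x1,x2},{x1,x3},{x1,x4},{x1,x5},{x3,x5},{x4,x5},{x1,x2,x5},{x1,x3,x5},{x2,x4,x5}} U25={{x1},{x5},{x1,x2},{x1,x3},{x1,x4},{x1,x5},{x2,x5},{x3,x5},{x4,x5},{x1,x2,x5},{x1,x3,x5},{x2,x4,x5}} U34={{x1,x2},{x2,x4},{x1,x2,x5},{x2,x4,x5}} U35={{x2},{x1,x2},{x2,x4},{x2,x5},{x1,x2,x5},{x2,x4,x5}} U45={{x1},{x1,x2},{x1,x3},{x1,x4},{x1,x5},{x2,x4},{x3,x5},{x4,x5},{x1,x2,x5},{x1,x3,x5},{x2,x4,x5}}
  U123={{x2,x5},{x1,x2,x5},{x2,x4,x5}} U124={{x1,x4},{x1,x5},{x3,x5},{x4,x5},{x1,x2,x5},{x1,x3,x5},{x2,x4,x5}} U125={{x5},{x1,x4},{x1,x5},{x2,x5},{x3,x5},{x4,x5},{x1,x2,x5},{x1,x3,x5},{x2,x4,x5}} U134={{x2,x4},{x1,x2,x5},{x2,x4,x5}} U135={{x2,x4},{x2,x5},{x1,x2,x5},{x2,x4,x5}} U145={{x1,x4},{x1,x5},{x2,x4},{x3,x5},{x4,x5},{x1,x2,x5},{x1,x3,x5},{x2,x4,x5}} U234={{x1,x2},{x1,x2,x5},{x2,x4,x5}} U235={{x1,x2},{x2,x5},{x1,x2,x5},{x2,x4,x5}} U245={{x1},{x1,x2},{x1,x3},{x1,x4},{x1,x5},{x3,x5},{x4,x5},{x1,x2,x5},{x1,x3,x5},{x2,x4,x5}} U345={{x1,x2},{x2,x4},{x1,x2,x5},{x2,x4,x5}}
  U1234={{x1,x2,x5},{x2,x4,x5}} U1235={{x2,x5},{x1,x2,x5},{x2,x4,x5}} U1245={{x1,x4},{x1,x5},{x3,x5},{x4,x5},{x1,x2,x5},{x1,x3,x5},{x2,x4,x5}} U1345={{x2,x4},{x1,x2,x5},{x2,x4,x5}} U2345={{x1,x2},{x1,x2,x5},{x2,x4,x5}}
  U12345={{x1,x2,x5},{x2,x4,x5}}
components per intersection:
  U1: {{x4},{x5},{x1,x4},{x1,x5},{x2,x4},{x2,x5},{x3,x5},{x4,x5},{x1,x2,x5},{x1,x3,x5},{x2,x4,x5}}
  U2: {{x1},{x5},{x1,x2},{x1,x3},{x1,x4},{x1,x5},{x2,x5},{x3,x5},{x4,x5},{x1,x2,x5},{x1,x3,x5},{x2,x4,x5}}
  U3: {{x2},{x1,x2},{x2,x4},{x2,x5},{x1,x2,x5},{x2,x4,x5}}
  U4: {{x1},{x3},{x4},{x1,x2},{x1,x3},{x1,x4},{x1,x5},{x2,x4},{x3,x5},{x4,x5},{x1,x2,x5},{x1,x3,x5},{x2,x4,x5}}
  U5: {{x1},{x2},{x5},{x1,x2},{x1,x3},{x1,x4},{x1,x5},{x2,x4},{x2,x5},{x3,x5},{x4,x5},{x1,x2,x5},{x1,x3,x5},{x2,x4,x5}}
  U12: {{x5},{x1,x5},{x2,x5},{x3,x5},{x4,x5},{x1,x2,x5},{x1,x3,x5},{x2,x4,x5}} {{x1,x4}}
  U13: {{x2,x4},{x2,x5},{x1,x2,x5},{x2,x4,x5}}
  U14: {{x4},{x1,x4},{x2,x4},{x4,x5},{x2,x4,x5}} {{x1,x5},{x3,x5},{x1,x2,x5},{x1,x3,x5}}
  U15: {{x5},{x1,x5},{x2,x4},{x2,x5},{x3,x5},{x4,x5},{x1,x2,x5},{x1,x3,x5},{x2,x4,x5}} {{x1,x4}}
  U23: {{x1,x2},{x2,x5},{x1,x2,x5},{x2,x4,x5}}
  U24: {{x1},{x1,x2},{x1,x3},{x1,x4},{x1,x5},{x3,x5},{x1,x2,x5},{x1,x3,x5}} {{x4,x5},{x2,x4,x5}}
  U25: {{x1},{x5},{x1,x2},{x1,x3},{x1,x4},{x1,x5},{x2,x5},{x3,x5},{x4,x5},{x1,x2,x5},{x1,x3,x5},{x2,x4,x5}}
  U34: {{x1,x2},{x1,x2,x5}} {{x2,x4},{x2,x4,x5}}
  U35: {{x2},{x1,x2},{x2,x4},{x2,x5},{x1,x2,x5},{x2,x4,x5}}
  U45: {{x1},{x1,x2},{x1,x3},{x1,x4},{x1,x5},{x3,x5},{x1,x2,x5},{x1,x3,x5}} {{x2,x4},{x4,x5},{x2,x4,x5}}
  U123: {{x2,x5},{x1,x2,x5},{x2,x4,x5}}
  U124: {{x1,x4}} {{x1,x5},{x3,x5},{x1,x2,x5},{x1,x3,x5}} {{x4,x5},{x2,x4,x5}}
  U125: {{x5},{x1,x5},{x2,x5},{x3,x5},{x4,x5},{x1,x2,x5},{x1,x3,x5},{x2,x4,x5}} {{x1,x4}}
  U134: {{x2,x4},{x2,x4,x5}} {{x1,x2,x5}}
  U135: {{x2,x4},{x2,x5},{x1,x2,x5},{x2,x4,x5}}
  U145: {{x1,x4}} {{x1,x5},{x3,x5},{x1,x2,x5},{x1,x3,x5}} {{x2,x4},{x4,x5},{x2,x4,x5}}
  U234: {{x1,x2},{x1,x2,x5}} {{x2,x4,x5}}
  U235: {{x1,x2},{x2,x5},{x1,x2,x5},{x2,x4,x5}}
  U245: {{x1},{x1,x2},{x1,x3},{x1,x4},{x1,x5},{x3,x5},{x1,x2,x5},{x1,x3,x5}} {{x4,x5},{x2,x4,x5}}
  U345: {{x1,x2},{x1,x2,x5}} {{x2,x4},{x2,x4,x5}}
  U1234: {{x1,x2,x5}} {{x2,x4,x5}}
  U1235: {{x2,x5},{x1,x2,x5},{x2,x4,x5}}
  U1245: {{x1,x4}} {{x1,x5},{x3,x5},{x1,x2,x5},{x1,x3,x5}} {{x4,x5},{x2,x4,x5}}
  U1345: {{x2,x4},{x2,x4,x5}} {{x1,x2,x5}}
  U2345: {{x1,x2},{x1,x2,x5}} {{x2,x4,x5}}
  U12345: {{x1,x2,x5}} {{x2,x4,x5}}
C dims 5,16,19,10; δ0: rk 4, SNF 1^4; δ1: rk 11, SNF 1^11; δ2: rk 8, SNF 1^8
Ȟ^0 = (5 − 4) − 0 = 1, so Ȟ^0 ≅ Z
Ȟ^1 = (16 − 11) − 4 = 1, so Ȟ^1 ≅ Z
Ȟ^2 = (19 − 8) − 11 = 0, so Ȟ^2 ≅ 0


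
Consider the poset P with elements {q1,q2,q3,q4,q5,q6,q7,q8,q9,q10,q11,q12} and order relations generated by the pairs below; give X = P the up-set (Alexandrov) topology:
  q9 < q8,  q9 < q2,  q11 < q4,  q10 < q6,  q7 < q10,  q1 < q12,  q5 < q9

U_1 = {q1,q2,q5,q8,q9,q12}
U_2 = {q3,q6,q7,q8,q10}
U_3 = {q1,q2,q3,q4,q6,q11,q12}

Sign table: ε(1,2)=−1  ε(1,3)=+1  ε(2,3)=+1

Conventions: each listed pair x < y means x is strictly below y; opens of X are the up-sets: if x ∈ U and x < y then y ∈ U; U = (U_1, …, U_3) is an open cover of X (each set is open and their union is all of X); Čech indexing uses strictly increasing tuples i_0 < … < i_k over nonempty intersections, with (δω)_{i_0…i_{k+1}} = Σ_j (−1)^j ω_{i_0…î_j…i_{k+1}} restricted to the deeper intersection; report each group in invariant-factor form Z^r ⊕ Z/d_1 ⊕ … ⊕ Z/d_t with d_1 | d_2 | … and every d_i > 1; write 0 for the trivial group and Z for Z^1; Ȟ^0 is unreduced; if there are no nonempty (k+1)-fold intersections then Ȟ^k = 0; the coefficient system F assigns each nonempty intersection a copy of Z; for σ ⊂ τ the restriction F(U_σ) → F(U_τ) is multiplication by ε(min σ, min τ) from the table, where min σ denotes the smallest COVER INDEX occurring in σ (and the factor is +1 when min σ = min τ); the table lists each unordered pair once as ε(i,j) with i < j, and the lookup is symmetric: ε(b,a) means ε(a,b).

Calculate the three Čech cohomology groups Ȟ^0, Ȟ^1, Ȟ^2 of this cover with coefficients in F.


Ȟ^0 ≅ 0, Ȟ^1 ≅ Z/2, Ȟ^2 ≅ 0

intersection data:
  U12={q8} U13={q1,q2,q12} U23={q3,q6}
C dims 3,3; δ0: rk 3, SNF 1^2·2
Ȟ^0 = (3 − 3) − 0 = 0, so Ȟ^0 ≅ 0
Ȟ^1 = (3 − 0) − 3 = 0 plus torsion [2], so Ȟ^1 ≅ Z/2
Ȟ^2 = (0 − 0) − 0 = 0, so Ȟ^2 ≅ 0


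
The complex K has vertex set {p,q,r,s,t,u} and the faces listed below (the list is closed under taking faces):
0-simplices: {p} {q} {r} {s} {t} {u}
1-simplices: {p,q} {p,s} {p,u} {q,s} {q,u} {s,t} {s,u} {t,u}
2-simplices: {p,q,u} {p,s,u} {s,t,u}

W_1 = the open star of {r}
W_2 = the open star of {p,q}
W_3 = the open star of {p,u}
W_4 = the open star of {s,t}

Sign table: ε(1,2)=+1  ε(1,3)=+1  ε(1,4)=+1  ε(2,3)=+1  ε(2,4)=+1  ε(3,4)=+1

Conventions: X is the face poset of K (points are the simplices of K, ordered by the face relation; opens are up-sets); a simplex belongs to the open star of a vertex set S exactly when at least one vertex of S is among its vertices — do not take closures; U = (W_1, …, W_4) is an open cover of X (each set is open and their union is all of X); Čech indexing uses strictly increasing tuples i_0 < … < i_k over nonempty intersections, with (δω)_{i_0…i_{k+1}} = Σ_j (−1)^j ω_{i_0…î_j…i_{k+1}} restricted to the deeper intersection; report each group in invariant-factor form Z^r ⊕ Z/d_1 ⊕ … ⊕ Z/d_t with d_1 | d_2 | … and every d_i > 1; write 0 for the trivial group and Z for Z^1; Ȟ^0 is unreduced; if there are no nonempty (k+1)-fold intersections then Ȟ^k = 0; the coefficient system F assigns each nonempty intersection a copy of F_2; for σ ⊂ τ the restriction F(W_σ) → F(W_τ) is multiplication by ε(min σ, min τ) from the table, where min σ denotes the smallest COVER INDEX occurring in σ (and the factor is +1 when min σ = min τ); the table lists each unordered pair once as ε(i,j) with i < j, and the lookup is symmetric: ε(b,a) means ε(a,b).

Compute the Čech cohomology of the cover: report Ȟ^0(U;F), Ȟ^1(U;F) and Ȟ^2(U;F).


cover nerve:
  W1={{r}} W2={{p},{q},{p,q},{p,s},{p,u},{q,s},{q,u},{p,q,u},{p,s,u}} W3={{p},{u},{p,q},{p,s},{p,u},{q,u},{s,u},{t,u},{p,q,u},{p,s,u},{s,t,u}} W4={{s},{t},{p,s},{q,s},{s,t},{s,u},{t,u},{p,s,u},{s,t,u}}
  W23={{p},{p,q},{p,s},{p,u},{q,u},{p,q,u},{p,s,u}} W24={{p,s},{q,s},{p,s,u}} W34={{p,s},{s,u},{t,u},{p,s,u},{s,t,u}}
  W234={{p,s},{p,s,u}}
C dims 4,3,1; δ0: rk_F2 2; δ1: rk_F2 1
Ȟ^0: (4−2)−0=2 ⇒ Z/2 ⊕ Z/2
Ȟ^1: (3−1)−2=0 ⇒ 0
Ȟ^2: (1−0)−1=0 ⇒ 0

Ȟ^0 ≅ Z/2 ⊕ Z/2; Ȟ^1 ≅ 0; Ȟ^2 ≅ 0


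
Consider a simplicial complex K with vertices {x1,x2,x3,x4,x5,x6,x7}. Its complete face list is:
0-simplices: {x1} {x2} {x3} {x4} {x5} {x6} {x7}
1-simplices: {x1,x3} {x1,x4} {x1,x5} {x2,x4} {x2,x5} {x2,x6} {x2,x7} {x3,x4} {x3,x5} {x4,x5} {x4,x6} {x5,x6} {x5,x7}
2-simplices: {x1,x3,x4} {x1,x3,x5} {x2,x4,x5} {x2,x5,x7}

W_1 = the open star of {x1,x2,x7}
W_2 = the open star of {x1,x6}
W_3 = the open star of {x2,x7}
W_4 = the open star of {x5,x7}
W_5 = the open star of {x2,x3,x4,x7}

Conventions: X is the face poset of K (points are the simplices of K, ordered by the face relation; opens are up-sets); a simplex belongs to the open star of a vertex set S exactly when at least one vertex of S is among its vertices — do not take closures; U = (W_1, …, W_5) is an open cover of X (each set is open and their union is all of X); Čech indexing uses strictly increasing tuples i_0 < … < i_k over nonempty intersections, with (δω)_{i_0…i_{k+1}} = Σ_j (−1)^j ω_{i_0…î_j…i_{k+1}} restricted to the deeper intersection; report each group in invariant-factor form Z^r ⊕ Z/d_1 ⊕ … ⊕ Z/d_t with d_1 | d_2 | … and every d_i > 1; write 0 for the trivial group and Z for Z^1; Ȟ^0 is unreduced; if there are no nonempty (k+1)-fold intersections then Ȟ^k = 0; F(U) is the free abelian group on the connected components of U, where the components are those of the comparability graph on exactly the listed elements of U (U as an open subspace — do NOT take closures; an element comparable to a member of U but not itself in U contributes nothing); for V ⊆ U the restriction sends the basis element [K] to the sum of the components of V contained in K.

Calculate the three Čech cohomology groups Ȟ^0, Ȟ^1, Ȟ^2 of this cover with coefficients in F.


Ȟ^0 = Z; Ȟ^1 = Z^3; Ȟ^2 = 0

nonempty overlaps:
  W1={{x1},{x2},{x7},{x1,x3},{x1,x4},{x1,x5},{x2,x4},{x2,x5},{x2,x6},{x2,x7},{x5,x7},{x1,x3,x4},{x1,x3,x5},{x2,x4,x5},{x2,x5,x7}} W2={{x1},{x6},{x1,x3},{x1,x4},{x1,x5},{x2,x6},{x4,x6},{x5,x6},{x1,x3,x4},{x1,x3,x5}} W3={{x2},{x7},{x2,x4},{x2,x5},{x2,x6},{x2,x7},{x5,x7},{x2,x4,x5},{x2,x5,x7}} W4={{x5},{x7},{x1,x5},{x2,x5},{x2,x7},{x3,x5},{x4,x5},{x5,x6},{x5,x7},{x1,x3,x5},{x2,x4,x5},{x2,x5,x7}} W5={{x2},{x3},{x4},{x7},{x1,x3},{x1,x4},{x2,x4},{x2,x5},{x2,x6},{x2,x7},{x3,x4},{x3,x5},{x4,x5},{x4,x6},{x5,x7},{x1,x3,x4},{x1,x3,x5},{x2,x4,x5},{x2,x5,x7}}
  W12={{x1},{x1,x3},{x1,x4},{x1,x5},{x2,x6},{x1,x3,x4},{x1,x3,x5}} W13={{x2},{x7},{x2,x4},{x2,x5},{x2,x6},{x2,x7},{x5,x7},{x2,x4,x5},{x2,x5,x7}} W14={{x7},{x1,x5},{x2,x5},{x2,x7},{x5,x7},{x1,x3,x5},{x2,x4,x5},{x2,x5,x7}} W15={{x2},{x7},{x1,x3},{x1,x4},{x2,x4},{x2,x5},{x2,x6},{x2,x7},{x5,x7},{x1,x3,x4},{x1,x3,x5},{x2,x4,x5},{x2,x5,x7}} W23={{x2,x6}} W24={{x1,x5},{x5,x6},{x1,x3,x5}} W25={{x1,x3},{x1,x4},{x2,x6},{x4,x6},{x1,x3,x4},{x1,x3,x5}} W34={{x7},{x2,x5},{x2,x7},{x5,x7},{x2,x4,x5},{x2,x5,x7}} W35={{x2},{x7},{x2,x4},{x2,x5},{x2,x6},{x2,x7},{x5,x7},{x2,x4,x5},{x2,x5,x7}} W45={{x7},{x2,x5},{x2,x7},{x3,x5},{x4,x5},{x5,x7},{x1,x3,x5},{x2,x4,x5},{x2,x5,x7}}
  W123={{x2,x6}} W124={{x1,x5},{x1,x3,x5}} W125={{x1,x3},{x1,x4},{x2,x6},{x1,x3,x4},{x1,x3,x5}} W134={{x7},{x2,x5},{x2,x7},{x5,x7},{x2,x4,x5},{x2,x5,x7}} W135={{x2},{x7},{x2,x4},{x2,x5},{x2,x6},{x2,x7},{x5,x7},{x2,x4,x5},{x2,x5,x7}} W145={{x7},{x2,x5},{x2,x7},{x5,x7},{x1,x3,x5},{x2,x4,x5},{x2,x5,x7}} W235={{x2,x6}} W245={{x1,x3,x5}} W345={{x7},{x2,x5},{x2,x7},{x5,x7},{x2,x4,x5},{x2,x5,x7}}
  W1235={{x2,x6}} W1245={{x1,x3,x5}} W1345={{x7},{x2,x5},{x2,x7},{x5,x7},{x2,x4,x5},{x2,x5,x7}}
components per intersection:
  W1: {{x1},{x1,x3},{x1,x4},{x1,x5},{x1,x3,x4},{x1,x3,x5}} {{x2},{x7},{x2,x4},{x2,x5},{x2,x6},{x2,x7},{x5,x7},{x2,x4,x5},{x2,x5,x7}}
  W2: {{x1},{x1,x3},{x1,x4},{x1,x5},{x1,x3,x4},{x1,x3,x5}} {{x6},{x2,x6},{x4,x6},{x5,x6}}
  W3: {{x2},{x7},{x2,x4},{x2,x5},{x2,x6},{x2,x7},{x5,x7},{x2,x4,x5},{x2,x5,x7}}
  W4: {{x5},{x7},{x1,x5},{x2,x5},{x2,x7},{x3,x5},{x4,x5},{x5,x6},{x5,x7},{x1,x3,x5},{x2,x4,x5},{x2,x5,x7}}
  W5: {{x2},{x3},{x4},{x7},{x1,x3},{x1,x4},{x2,x4},{x2,x5},{x2,x6},{x2,x7},{x3,x4},{x3,x5},{x4,x5},{x4,x6},{x5,x7},{x1,x3,x4},{x1,x3,x5},{x2,x4,x5},{x2,x5,x7}}
  W12: {{x1},{x1,x3},{x1,x4},{x1,x5},{x1,x3,x4},{x1,x3,x5}} {{x2,x6}}
  W13: {{x2},{x7},{x2,x4},{x2,x5},{x2,x6},{x2,x7},{x5,x7},{x2,x4,x5},{x2,x5,x7}}
  W14: {{x7},{x2,x5},{x2,x7},{x5,x7},{x2,x4,x5},{x2,x5,x7}} {{x1,x5},{x1,x3,x5}}
  W15: {{x2},{x7},{x2,x4},{x2,x5},{x2,x6},{x2,x7},{x5,x7},{x2,x4,x5},{x2,x5,x7}} {{x1,x3},{x1,x4},{x1,x3,x4},{x1,x3,x5}}
  W23: {{x2,x6}}
  W24: {{x1,x5},{x1,x3,x5}} {{x5,x6}}
  W25: {{x1,x3},{x1,x4},{x1,x3,x4},{x1,x3,x5}} {{x2,x6}} {{x4,x6}}
  W34: {{x7},{x2,x5},{x2,x7},{x5,x7},{x2,x4,x5},{x2,x5,x7}}
  W35: {{x2},{x7},{x2,x4},{x2,x5},{x2,x6},{x2,x7},{x5,x7},{x2,x4,x5},{x2,x5,x7}}
  W45: {{x7},{x2,x5},{x2,x7},{x4,x5},{x5,x7},{x2,x4,x5},{x2,x5,x7}} {{x3,x5},{x1,x3,x5}}
  W123: {{x2,x6}}
  W124: {{x1,x5},{x1,x3,x5}}
  W125: {{x1,x3},{x1,x4},{x1,x3,x4},{x1,x3,x5}} {{x2,x6}}
  W134: {{x7},{x2,x5},{x2,x7},{x5,x7},{x2,x4,x5},{x2,x5,x7}}
  W135: {{x2},{x7},{x2,x4},{x2,x5},{x2,x6},{x2,x7},{x5,x7},{x2,x4,x5},{x2,x5,x7}}
  W145: {{x7},{x2,x5},{x2,x7},{x5,x7},{x2,x4,x5},{x2,x5,x7}} {{x1,x3,x5}}
  W235: {{x2,x6}}
  W245: {{x1,x3,x5}}
  W345: {{x7},{x2,x5},{x2,x7},{x5,x7},{x2,x4,x5},{x2,x5,x7}}
  W1235: {{x2,x6}}
  W1245: {{x1,x3,x5}}
  W1345: {{x7},{x2,x5},{x2,x7},{x5,x7},{x2,x4,x5},{x2,x5,x7}}
C dims 7,17,11,3; δ0: rk 6, SNF 1^6; δ1: rk 8, SNF 1^8; δ2: rk 3, SNF 1^3
degree 0: 7−6−0 = 1 → Ȟ^0 ≅ Z
degree 1: 17−8−6 = 3 → Ȟ^1 ≅ Z^3
degree 2: 11−3−8 = 0 → Ȟ^2 ≅ 0


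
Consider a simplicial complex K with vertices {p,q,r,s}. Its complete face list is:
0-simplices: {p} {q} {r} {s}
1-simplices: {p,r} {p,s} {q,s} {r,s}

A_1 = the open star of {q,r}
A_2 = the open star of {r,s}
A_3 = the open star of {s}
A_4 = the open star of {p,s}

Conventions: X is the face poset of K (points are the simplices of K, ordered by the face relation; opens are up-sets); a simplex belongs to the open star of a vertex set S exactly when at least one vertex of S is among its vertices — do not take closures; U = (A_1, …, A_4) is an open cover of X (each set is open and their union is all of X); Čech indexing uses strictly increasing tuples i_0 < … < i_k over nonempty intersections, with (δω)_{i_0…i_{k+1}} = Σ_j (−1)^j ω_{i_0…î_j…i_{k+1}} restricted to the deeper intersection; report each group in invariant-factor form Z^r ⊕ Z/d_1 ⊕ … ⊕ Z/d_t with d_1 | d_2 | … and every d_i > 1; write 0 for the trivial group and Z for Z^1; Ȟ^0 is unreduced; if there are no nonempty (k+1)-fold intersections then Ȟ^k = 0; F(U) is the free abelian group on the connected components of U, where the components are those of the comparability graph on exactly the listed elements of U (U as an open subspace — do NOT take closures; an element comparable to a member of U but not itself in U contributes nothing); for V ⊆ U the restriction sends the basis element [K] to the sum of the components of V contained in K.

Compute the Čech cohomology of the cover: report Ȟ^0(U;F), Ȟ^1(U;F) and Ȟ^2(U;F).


Ȟ^0 = Z,  Ȟ^1 = Z,  Ȟ^2 = 0

cover nerve:
  A1={{q},{r},{p,r},{q,s},{r,s}} A2={{r},{s},{p,r},{p,s},{q,s},{r,s}} A3={{s},{p,s},{q,s},{r,s}} A4={{p},{s},{p,r},{p,s},{q,s},{r,s}}
  A12={{r},{p,r},{q,s},{r,s}} A13={{q,s},{r,s}} A14={{p,r},{q,s},{r,s}} A23={{s},{p,s},{q,s},{r,s}} A24={{s},{p,r},{p,s},{q,s},{r,s}} A34={{s},{p,s},{q,s},{r,s}}
  A123={{q,s},{r,s}} A124={{p,r},{q,s},{r,s}} A134={{q,s},{r,s}} A234={{s},{p,s},{q,s},{r,s}}
  A1234={{q,s},{r,s}}
components per intersection:
  A1: {{q},{q,s}} {{r},{p,r},{r,s}}
  A2: {{r},{s},{p,r},{p,s},{q,s},{r,s}}
  A3: {{s},{p,s},{q,s},{r,s}}
  A4: {{p},{s},{p,r},{p,s},{q,s},{r,s}}
  A12: {{r},{p,r},{r,s}} {{q,s}}
  A13: {{q,s}} {{r,s}}
  A14: {{p,r}} {{q,s}} {{r,s}}
  A23: {{s},{p,s},{q,s},{r,s}}
  A24: {{s},{p,s},{q,s},{r,s}} {{p,r}}
  A34: {{s},{p,s},{q,s},{r,s}}
  A123: {{q,s}} {{r,s}}
  A124: {{p,r}} {{q,s}} {{r,s}}
  A134: {{q,s}} {{r,s}}
  A234: {{s},{p,s},{q,s},{r,s}}
  A1234: {{q,s}} {{r,s}}
C dims 5,11,8,2; δ0: rk 4, SNF 1^4; δ1: rk 6, SNF 1^6; δ2: rk 2, SNF 1^2
Ȟ^0: (5−4)−0=1 ⇒ Z
Ȟ^1: (11−6)−4=1 ⇒ Z
Ȟ^2: (8−2)−6=0 ⇒ 0


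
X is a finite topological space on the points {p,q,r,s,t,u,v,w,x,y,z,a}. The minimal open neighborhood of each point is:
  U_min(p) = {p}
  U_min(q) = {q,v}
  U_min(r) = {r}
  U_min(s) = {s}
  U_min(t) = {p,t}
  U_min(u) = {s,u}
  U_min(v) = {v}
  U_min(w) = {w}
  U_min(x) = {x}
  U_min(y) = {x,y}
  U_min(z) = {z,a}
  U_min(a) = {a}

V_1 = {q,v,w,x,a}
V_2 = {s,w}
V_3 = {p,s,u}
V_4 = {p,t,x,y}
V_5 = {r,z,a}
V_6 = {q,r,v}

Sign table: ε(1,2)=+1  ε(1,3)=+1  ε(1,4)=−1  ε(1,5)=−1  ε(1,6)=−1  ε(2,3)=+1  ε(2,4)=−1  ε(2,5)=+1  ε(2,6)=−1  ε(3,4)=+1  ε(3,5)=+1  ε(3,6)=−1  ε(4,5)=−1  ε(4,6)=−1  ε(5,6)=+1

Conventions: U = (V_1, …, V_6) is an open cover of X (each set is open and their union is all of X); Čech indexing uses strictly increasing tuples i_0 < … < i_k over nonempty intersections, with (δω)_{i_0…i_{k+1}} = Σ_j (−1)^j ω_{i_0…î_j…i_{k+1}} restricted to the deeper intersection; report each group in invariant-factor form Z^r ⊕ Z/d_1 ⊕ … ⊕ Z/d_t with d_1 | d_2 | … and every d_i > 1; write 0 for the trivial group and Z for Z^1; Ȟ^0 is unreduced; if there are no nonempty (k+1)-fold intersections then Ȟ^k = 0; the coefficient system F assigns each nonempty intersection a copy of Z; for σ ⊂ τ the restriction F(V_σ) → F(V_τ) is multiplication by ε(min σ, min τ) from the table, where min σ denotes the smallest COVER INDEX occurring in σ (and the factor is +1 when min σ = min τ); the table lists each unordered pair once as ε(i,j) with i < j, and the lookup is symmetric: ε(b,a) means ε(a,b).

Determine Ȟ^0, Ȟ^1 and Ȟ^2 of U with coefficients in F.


Ȟ^0(U;F) ≅ 0,  Ȟ^1(U;F) ≅ Z ⊕ Z/2,  Ȟ^2(U;F) ≅ 0

nerve simplices:
  V12={w} V14={x} V15={a} V16={q,v} V23={s} V34={p} V56={r}
C dims 6,7; δ0: rk 6, SNF 1^5·2
degree 0: 6−6−0 = 0 → Ȟ^0 ≅ 0
degree 1: 7−0−6 = 1 plus torsion [2] → Ȟ^1 ≅ Z ⊕ Z/2
degree 2: 0−0−0 = 0 → Ȟ^2 ≅ 0


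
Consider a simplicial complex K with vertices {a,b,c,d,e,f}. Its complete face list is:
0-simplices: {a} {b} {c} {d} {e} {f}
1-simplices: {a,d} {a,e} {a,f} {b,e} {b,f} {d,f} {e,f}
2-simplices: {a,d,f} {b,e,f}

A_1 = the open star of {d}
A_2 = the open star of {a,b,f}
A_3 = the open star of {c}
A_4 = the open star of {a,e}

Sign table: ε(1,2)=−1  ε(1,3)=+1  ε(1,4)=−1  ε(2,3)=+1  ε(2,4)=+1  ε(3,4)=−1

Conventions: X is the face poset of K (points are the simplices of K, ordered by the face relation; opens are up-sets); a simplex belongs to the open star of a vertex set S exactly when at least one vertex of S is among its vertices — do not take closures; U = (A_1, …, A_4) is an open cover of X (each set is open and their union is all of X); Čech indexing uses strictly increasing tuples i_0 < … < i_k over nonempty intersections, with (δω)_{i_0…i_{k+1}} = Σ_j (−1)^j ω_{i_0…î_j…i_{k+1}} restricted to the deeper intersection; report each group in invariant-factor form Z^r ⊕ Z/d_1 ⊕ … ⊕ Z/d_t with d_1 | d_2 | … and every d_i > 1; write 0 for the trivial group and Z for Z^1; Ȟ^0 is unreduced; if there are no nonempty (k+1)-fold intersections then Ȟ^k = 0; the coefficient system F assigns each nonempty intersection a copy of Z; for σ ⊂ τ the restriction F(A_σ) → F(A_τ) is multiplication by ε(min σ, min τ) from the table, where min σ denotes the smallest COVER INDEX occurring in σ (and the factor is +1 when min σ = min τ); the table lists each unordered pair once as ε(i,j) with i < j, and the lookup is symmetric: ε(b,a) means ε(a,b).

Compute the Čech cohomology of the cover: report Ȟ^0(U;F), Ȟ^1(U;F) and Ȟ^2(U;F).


Ȟ^0 = Z^2; Ȟ^1 = 0; Ȟ^2 = 0

nonempty intersections:
  A1={{d},{a,d},{d,f},{a,d,f}} A2={{a},{b},{f},{a,d},{a,e},{a,f},{b,e},{b,f},{d,f},{e,f},{a,d,f},{b,e,f}} A3={{c}} A4={{a},{e},{a,d},{a,e},{a,f},{b,e},{e,f},{a,d,f},{b,e,f}}
  A12={{a,d},{d,f},{a,d,f}} A14={{a,d},{a,d,f}} A24={{a},{a,d},{a,e},{a,f},{b,e},{e,f},{a,d,f},{b,e,f}}
  A124={{a,d},{a,d,f}}
C dims 4,3,1; δ0: rk 2, SNF 1^2; δ1: rk 1, SNF 1^1
Ȟ^0: (4−2)−0=2 ⇒ Z^2
Ȟ^1: (3−1)−2=0 ⇒ 0
Ȟ^2: (1−0)−1=0 ⇒ 0


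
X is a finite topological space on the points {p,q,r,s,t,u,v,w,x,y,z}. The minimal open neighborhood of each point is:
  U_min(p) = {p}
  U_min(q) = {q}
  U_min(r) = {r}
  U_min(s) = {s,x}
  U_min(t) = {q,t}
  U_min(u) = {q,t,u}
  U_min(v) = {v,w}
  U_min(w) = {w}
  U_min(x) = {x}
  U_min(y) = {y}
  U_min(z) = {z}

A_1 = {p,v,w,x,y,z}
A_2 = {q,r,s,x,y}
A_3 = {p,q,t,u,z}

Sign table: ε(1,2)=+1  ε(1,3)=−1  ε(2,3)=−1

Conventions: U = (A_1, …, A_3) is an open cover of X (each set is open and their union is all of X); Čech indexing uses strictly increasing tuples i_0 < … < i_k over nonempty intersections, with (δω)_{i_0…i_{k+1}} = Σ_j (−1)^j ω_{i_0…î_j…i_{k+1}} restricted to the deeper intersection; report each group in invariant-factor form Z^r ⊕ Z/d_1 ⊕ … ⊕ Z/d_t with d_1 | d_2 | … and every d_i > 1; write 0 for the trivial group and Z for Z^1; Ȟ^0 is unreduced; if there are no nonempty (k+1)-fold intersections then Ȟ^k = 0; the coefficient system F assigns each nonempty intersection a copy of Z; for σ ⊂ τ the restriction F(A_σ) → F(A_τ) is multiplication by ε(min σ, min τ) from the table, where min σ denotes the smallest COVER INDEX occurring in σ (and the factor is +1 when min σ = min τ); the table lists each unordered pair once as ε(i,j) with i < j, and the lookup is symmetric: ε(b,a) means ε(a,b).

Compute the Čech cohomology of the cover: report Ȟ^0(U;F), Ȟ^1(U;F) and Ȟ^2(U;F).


cover nerve:
  A12={x,y} A13={p,z} A23={q}
C dims 3,3; δ0: rk 2, SNF 1^2
Ȟ^0: (3−2)−0=1 ⇒ Z
Ȟ^1: (3−0)−2=1 ⇒ Z
Ȟ^2: (0−0)−0=0 ⇒ 0

Ȟ^0 ≅ Z,  Ȟ^1 ≅ Z,  Ȟ^2 ≅ 0


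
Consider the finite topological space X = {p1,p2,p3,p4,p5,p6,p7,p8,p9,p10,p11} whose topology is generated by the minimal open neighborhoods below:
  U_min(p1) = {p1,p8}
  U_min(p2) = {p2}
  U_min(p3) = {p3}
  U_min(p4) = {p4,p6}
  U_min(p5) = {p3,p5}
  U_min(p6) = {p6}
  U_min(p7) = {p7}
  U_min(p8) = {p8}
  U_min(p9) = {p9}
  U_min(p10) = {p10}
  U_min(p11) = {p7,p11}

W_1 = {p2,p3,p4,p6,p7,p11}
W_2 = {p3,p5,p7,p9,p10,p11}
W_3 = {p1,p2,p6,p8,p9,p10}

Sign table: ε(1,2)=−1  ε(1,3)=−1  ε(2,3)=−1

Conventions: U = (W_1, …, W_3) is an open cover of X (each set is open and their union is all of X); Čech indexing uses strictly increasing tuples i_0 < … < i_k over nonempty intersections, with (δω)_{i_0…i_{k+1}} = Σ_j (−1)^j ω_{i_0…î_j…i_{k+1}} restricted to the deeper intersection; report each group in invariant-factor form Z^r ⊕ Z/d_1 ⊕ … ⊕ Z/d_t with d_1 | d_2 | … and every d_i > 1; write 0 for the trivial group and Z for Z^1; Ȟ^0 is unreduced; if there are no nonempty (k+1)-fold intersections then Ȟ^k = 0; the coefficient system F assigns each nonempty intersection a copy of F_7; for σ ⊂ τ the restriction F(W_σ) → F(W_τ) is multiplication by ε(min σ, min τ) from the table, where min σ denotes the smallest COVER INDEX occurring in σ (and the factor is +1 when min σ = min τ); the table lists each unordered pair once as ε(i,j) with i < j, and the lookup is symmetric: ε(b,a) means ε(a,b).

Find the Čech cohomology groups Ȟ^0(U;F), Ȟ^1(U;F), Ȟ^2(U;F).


intersection data:
  W12={p3,p7,p11} W13={p2,p6} W23={p9,p10}
C dims 3,3; δ0: rk_F7 3
Ȟ^0 = (3 − 3) − 0 = 0, so Ȟ^0 ≅ 0
Ȟ^1 = (3 − 0) − 3 = 0, so Ȟ^1 ≅ 0
Ȟ^2 = (0 − 0) − 0 = 0, so Ȟ^2 ≅ 0

Ȟ^0(U;F) ≅ 0; Ȟ^1(U;F) ≅ 0; Ȟ^2(U;F) ≅ 0


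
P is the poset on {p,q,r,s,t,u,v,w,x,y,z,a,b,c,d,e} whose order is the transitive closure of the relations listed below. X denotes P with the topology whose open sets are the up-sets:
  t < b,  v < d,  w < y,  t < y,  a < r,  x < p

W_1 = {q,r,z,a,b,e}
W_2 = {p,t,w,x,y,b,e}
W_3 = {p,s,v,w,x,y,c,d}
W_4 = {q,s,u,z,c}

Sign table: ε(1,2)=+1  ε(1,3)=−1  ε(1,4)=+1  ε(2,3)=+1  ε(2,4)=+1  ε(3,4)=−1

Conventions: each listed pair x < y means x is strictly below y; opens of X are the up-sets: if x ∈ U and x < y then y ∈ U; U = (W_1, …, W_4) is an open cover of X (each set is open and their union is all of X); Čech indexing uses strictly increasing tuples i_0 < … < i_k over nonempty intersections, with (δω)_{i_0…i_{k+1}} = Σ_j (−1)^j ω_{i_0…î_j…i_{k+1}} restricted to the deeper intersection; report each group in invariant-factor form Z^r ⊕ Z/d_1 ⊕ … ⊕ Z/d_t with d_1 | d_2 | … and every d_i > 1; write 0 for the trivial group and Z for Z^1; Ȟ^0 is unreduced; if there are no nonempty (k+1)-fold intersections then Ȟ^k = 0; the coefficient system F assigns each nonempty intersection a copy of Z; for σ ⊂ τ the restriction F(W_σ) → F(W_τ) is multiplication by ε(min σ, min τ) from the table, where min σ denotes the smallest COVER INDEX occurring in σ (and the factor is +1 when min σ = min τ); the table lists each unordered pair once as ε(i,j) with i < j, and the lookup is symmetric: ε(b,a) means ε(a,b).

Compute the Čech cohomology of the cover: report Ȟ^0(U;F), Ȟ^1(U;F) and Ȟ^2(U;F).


Ȟ^0 = 0, Ȟ^1 = Z/2, Ȟ^2 = 0

cover nerve:
  W12={b,e} W14={q,z} W23={p,w,x,y} W34={s,c}
C dims 4,4; δ0: rk 4, SNF 1^3·2
Ȟ^0: (4−4)−0=0 ⇒ 0
Ȟ^1: (4−0)−4=0 plus torsion [2] ⇒ Z/2
Ȟ^2: (0−0)−0=0 ⇒ 0


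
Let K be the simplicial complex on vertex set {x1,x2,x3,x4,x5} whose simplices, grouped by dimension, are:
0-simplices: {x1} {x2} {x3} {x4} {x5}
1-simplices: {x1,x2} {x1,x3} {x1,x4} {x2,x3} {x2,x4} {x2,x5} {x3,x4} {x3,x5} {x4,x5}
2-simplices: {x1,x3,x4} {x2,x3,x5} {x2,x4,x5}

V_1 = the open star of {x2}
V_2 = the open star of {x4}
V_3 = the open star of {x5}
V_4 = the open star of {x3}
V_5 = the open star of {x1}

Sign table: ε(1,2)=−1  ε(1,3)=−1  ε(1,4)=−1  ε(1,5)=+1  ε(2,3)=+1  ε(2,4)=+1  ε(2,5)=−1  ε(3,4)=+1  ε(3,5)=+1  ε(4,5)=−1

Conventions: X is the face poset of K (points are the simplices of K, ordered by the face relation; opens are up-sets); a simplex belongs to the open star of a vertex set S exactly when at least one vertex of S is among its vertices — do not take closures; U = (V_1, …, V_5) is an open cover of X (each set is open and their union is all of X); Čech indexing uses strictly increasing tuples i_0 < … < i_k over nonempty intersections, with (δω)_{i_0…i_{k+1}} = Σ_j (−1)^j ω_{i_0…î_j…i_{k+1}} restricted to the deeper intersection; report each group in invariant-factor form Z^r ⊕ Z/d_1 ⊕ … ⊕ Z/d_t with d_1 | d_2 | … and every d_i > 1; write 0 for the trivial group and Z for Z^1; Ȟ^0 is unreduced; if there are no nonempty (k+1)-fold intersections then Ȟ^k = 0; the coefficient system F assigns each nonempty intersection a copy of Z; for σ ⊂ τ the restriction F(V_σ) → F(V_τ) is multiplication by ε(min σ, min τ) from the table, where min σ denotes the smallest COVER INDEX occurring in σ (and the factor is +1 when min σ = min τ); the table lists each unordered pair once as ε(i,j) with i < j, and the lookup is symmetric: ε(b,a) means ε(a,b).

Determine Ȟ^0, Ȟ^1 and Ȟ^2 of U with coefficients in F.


nonempty intersections:
  V1={{x2},{x1,x2},{x2,x3},{x2,x4},{x2,x5},{x2,x3,x5},{x2,x4,x5}} V2={{x4},{x1,x4},{x2,x4},{x3,x4},{x4,x5},{x1,x3,x4},{x2,x4,x5}} V3={{x5},{x2,x5},{x3,x5},{x4,x5},{x2,x3,x5},{x2,x4,x5}} V4={{x3},{x1,x3},{x2,x3},{x3,x4},{x3,x5},{x1,x3,x4},{x2,x3,x5}} V5={{x1},{x1,x2},{x1,x3},{x1,x4},{x1,x3,x4}}
  V12={{x2,x4},{x2,x4,x5}} V13={{x2,x5},{x2,x3,x5},{x2,x4,x5}} V14={{x2,x3},{x2,x3,x5}} V15={{x1,x2}} V23={{x4,x5},{x2,x4,x5}} V24={{x3,x4},{x1,x3,x4}} V25={{x1,x4},{x1,x3,x4}} V34={{x3,x5},{x2,x3,x5}} V45={{x1,x3},{x1,x3,x4}}
  V123={{x2,x4,x5}} V134={{x2,x3,x5}} V245={{x1,x3,x4}}
C dims 5,9,3; δ0: rk 4, SNF 1^4; δ1: rk 3, SNF 1^3
Ȟ^0: (5−4)−0=1 ⇒ Z
Ȟ^1: (9−3)−4=2 ⇒ Z^2
Ȟ^2: (3−0)−3=0 ⇒ 0

Ȟ^0 ≅ Z, Ȟ^1 ≅ Z^2 and Ȟ^2 ≅ 0


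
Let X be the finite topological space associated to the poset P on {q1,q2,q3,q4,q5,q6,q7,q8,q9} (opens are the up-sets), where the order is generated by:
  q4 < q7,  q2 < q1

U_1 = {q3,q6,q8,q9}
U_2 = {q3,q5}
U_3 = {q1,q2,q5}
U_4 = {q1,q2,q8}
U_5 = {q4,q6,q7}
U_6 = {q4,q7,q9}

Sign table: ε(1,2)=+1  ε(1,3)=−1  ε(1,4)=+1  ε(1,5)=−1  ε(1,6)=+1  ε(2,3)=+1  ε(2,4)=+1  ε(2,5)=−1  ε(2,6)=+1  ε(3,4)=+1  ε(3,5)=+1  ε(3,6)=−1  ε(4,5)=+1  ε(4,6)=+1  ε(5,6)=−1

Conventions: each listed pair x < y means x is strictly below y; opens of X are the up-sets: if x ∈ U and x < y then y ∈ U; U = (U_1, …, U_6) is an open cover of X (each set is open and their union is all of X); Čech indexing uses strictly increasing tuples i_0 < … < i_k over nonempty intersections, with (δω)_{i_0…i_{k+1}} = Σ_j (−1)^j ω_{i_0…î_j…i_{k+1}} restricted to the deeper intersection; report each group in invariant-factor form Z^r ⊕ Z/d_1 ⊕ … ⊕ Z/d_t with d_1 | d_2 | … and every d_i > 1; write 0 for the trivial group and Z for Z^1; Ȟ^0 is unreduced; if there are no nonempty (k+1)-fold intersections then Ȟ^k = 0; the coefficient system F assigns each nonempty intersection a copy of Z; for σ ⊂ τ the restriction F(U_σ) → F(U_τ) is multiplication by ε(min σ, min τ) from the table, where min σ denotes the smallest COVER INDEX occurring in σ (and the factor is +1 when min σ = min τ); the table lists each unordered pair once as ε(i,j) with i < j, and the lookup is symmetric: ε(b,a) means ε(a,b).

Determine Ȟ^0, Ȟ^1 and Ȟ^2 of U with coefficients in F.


Ȟ^0(U;F) ≅ Z; Ȟ^1(U;F) ≅ Z^2; Ȟ^2(U;F) ≅ 0

nonempty intersections:
  U12={q3} U14={q8} U15={q6} U16={q9} U23={q5} U34={q1,q2} U56={q4,q7}
C dims 6,7; δ0: rk 5, SNF 1^5
Ȟ^0: (6−5)−0=1 ⇒ Z
Ȟ^1: (7−0)−5=2 ⇒ Z^2
Ȟ^2: (0−0)−0=0 ⇒ 0


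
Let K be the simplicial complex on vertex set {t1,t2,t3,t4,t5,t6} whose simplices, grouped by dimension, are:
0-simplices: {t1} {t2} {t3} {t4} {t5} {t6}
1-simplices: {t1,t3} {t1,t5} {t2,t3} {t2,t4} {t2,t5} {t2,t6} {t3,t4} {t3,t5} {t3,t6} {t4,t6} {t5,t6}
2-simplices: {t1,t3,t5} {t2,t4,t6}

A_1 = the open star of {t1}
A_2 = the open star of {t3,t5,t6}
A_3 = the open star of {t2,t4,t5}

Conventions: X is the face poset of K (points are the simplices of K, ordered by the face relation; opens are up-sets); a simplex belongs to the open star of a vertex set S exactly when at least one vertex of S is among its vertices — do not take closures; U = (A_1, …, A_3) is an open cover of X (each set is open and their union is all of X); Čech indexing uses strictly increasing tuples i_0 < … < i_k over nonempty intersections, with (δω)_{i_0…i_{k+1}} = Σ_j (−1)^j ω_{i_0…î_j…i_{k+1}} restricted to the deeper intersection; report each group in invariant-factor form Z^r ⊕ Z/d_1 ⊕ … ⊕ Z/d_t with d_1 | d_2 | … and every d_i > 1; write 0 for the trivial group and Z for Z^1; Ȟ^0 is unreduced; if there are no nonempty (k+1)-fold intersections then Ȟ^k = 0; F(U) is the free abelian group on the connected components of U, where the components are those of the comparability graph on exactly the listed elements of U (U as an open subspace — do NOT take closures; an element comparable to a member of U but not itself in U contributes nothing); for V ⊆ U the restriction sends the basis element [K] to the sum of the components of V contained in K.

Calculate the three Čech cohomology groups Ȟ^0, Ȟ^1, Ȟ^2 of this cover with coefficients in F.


Ȟ^0 = Z,  Ȟ^1 = Z^3,  Ȟ^2 = 0

intersection data:
  A1={{t1},{t1,t3},{t1,t5},{t1,t3,t5}} A2={{t3},{t5},{t6},{t1,t3},{t1,t5},{t2,t3},{t2,t5},{t2,t6},{t3,t4},{t3,t5},{t3,t6},{t4,t6},{t5,t6},{t1,t3,t5},{t2,t4,t6}} A3={{t2},{t4},{t5},{t1,t5},{t2,t3},{t2,t4},{t2,t5},{t2,t6},{t3,t4},{t3,t5},{t4,t6},{t5,t6},{t1,t3,t5},{t2,t4,t6}}
  A12={{t1,t3},{t1,t5},{t1,t3,t5}} A13={{t1,t5},{t1,t3,t5}} A23={{t5},{t1,t5},{t2,t3},{t2,t5},{t2,t6},{t3,t4},{t3,t5},{t4,t6},{t5,t6},{t1,t3,t5},{t2,t4,t6}}
  A123={{t1,t5},{t1,t3,t5}}
components per intersection:
  A1: {{t1},{t1,t3},{t1,t5},{t1,t3,t5}}
  A2: {{t3},{t5},{t6},{t1,t3},{t1,t5},{t2,t3},{t2,t5},{t2,t6},{t3,t4},{t3,t5},{t3,t6},{t4,t6},{t5,t6},{t1,t3,t5},{t2,t4,t6}}
  A3: {{t2},{t4},{t5},{t1,t5},{t2,t3},{t2,t4},{t2,t5},{t2,t6},{t3,t4},{t3,t5},{t4,t6},{t5,t6},{t1,t3,t5},{t2,t4,t6}}
  A12: {{t1,t3},{t1,t5},{t1,t3,t5}}
  A13: {{t1,t5},{t1,t3,t5}}
  A23: {{t5},{t1,t5},{t2,t5},{t3,t5},{t5,t6},{t1,t3,t5}} {{t2,t3}} {{t2,t6},{t4,t6},{t2,t4,t6}} {{t3,t4}}
  A123: {{t1,t5},{t1,t3,t5}}
C dims 3,6,1; δ0: rk 2, SNF 1^2; δ1: rk 1, SNF 1^1
Ȟ^0 = (3 − 2) − 0 = 1, so Ȟ^0 ≅ Z
Ȟ^1 = (6 − 1) − 2 = 3, so Ȟ^1 ≅ Z^3
Ȟ^2 = (1 − 0) − 1 = 0, so Ȟ^2 ≅ 0
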